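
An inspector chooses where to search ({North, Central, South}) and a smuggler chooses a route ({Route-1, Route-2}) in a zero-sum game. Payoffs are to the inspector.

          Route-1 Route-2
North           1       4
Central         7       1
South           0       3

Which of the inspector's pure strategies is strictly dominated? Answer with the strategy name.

South

North gives a strictly higher payoff than South against every column: 1 > 0, 4 > 3.
So South is strictly dominated and the inspector never plays it.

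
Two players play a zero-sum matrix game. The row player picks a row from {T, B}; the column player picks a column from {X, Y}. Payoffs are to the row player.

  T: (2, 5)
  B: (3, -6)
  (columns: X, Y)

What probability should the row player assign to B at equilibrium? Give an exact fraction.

Row minima: T → 2, B → -6; maximin = 2.
Column maxima: X → 3, Y → 5; minimax = 3.
2 ≠ 3, so there is no saddle point; optimal play is mixed.
Let the row player play T with probability p. Expected payoff against X: 2p + 3(1−p) = −p + 3; against Y: 5p + (-6)(1−p) = 11p − 6.
Setting these equal: −p + 3 = 11p − 6 ⇒ −12p = -9 ⇒ p = 3/4, and the value is (-1)·(3/4) + 3 = 9/4.
For the column player: with q = P(X), equating T's and B's payoffs gives −3q + 5 = 9q − 6 ⇒ q = 11/12.

1/4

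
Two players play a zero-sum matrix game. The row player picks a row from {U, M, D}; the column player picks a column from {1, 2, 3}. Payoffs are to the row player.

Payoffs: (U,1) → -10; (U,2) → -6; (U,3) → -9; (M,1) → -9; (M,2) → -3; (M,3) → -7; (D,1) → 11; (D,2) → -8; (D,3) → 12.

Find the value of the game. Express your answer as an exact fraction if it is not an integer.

Row minima: U → -10, M → -9, D → -8; maximin = -8.
Column maxima: 1 → 11, 2 → -3, 3 → 12; minimax = -3.
-8 ≠ -3, so there is no saddle point; optimal play is mixed.
U is strictly dominated by M, so the row player never plays it.
3 is strictly dominated by 1 (it gives the row player strictly more in every row), so the column player never plays it.
On the remaining 2×2 (M, D vs 1, 2):
Let the row player play M with probability p. Expected payoff against 1: (-9)p + 11(1−p) = −20p + 11; against 2: (-3)p + (-8)(1−p) = 5p − 8.
Setting these equal: −20p + 11 = 5p − 8 ⇒ −25p = -19 ⇒ p = 19/25, and the value is (-20)·(19/25) + 11 = -21/5.
For the column player: with q = P(1), equating M's and D's payoffs gives −6q − 3 = 19q − 8 ⇒ q = 1/5.

-21/5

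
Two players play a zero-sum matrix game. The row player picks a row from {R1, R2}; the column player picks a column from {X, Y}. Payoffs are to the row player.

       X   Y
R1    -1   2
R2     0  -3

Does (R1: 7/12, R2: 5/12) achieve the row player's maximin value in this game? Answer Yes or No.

Against X this mix gives (7/12)·(-1) + (5/12)·0 = -7/12.
Against Y this mix gives (7/12)·2 + (5/12)·(-3) = -1/12.
The column player will play X, holding the row player to -7/12. Shifting weight toward the row that does better against X would raise this floor (the equalizing mix achieves -1/2 against both X and Y), so the proposed strategy is not optimal.

No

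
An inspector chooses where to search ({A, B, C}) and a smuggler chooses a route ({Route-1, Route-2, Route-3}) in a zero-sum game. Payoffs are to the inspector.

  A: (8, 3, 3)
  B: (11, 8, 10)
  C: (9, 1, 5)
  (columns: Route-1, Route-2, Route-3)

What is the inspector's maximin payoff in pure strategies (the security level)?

8

Row minima: A → 3, B → 8, C → 1.
The best of these is 8.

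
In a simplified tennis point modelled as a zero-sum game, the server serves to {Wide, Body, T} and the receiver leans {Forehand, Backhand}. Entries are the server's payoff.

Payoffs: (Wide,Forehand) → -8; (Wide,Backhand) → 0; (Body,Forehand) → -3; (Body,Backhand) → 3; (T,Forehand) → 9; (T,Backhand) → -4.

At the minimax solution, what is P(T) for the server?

6/19

Row minima: Wide → -8, Body → -3, T → -4; maximin = -3.
Column maxima: Forehand → 9, Backhand → 3; minimax = 3.
-3 ≠ 3, so there is no saddle point; optimal play is mixed.
Wide is strictly dominated by Body, so the server never plays it.
On the remaining 2×2 (Body, T vs Forehand, Backhand):
Let the server play Body with probability p. Expected payoff against Forehand: (-3)p + 9(1−p) = −12p + 9; against Backhand: 3p + (-4)(1−p) = 7p − 4.
Setting these equal: −12p + 9 = 7p − 4 ⇒ −19p = -13 ⇒ p = 13/19, and the value is (-12)·(13/19) + 9 = 15/19.
For the receiver: with q = P(Forehand), equating Body's and T's payoffs gives −6q + 3 = 13q − 4 ⇒ q = 7/19.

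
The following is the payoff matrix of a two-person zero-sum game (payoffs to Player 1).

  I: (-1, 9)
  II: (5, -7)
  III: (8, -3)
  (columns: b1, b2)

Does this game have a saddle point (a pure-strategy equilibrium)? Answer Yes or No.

No

Row minima: I → -1, II → -7, III → -3; maximin = -1.
Column maxima: b1 → 8, b2 → 9; minimax = 8.
-1 ≠ 8, so no pure-strategy equilibrium exists.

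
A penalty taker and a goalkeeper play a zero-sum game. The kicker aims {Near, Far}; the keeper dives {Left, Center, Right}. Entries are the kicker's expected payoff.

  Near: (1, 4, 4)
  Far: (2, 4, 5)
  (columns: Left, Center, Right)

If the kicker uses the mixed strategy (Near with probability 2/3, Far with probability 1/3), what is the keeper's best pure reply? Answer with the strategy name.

Left

If the keeper plays Left, the kicker's expected payoff is (2/3)·1 + (1/3)·2 = 4/3.
If the keeper plays Center, the kicker's expected payoff is (2/3)·4 + (1/3)·4 = 4.
If the keeper plays Right, the kicker's expected payoff is (2/3)·4 + (1/3)·5 = 13/3.
The keeper minimizes the kicker's payoff; the smallest is 4/3, so the best response is Left.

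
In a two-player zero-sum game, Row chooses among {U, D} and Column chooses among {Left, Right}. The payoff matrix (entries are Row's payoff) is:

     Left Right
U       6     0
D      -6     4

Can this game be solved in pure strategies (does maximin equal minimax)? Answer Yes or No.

Row minima: U → 0, D → -6; maximin = 0.
Column maxima: Left → 6, Right → 4; minimax = 4.
0 ≠ 4, so no pure-strategy equilibrium exists.

No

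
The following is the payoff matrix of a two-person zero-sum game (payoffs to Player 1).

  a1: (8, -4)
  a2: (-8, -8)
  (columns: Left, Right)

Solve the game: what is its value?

Row minima: a1 → -4, a2 → -8; maximin = -4.
Column maxima: Left → 8, Right → -4; minimax = -4.
Since maximin = minimax = -4, there is a saddle point and the value is -4.

-4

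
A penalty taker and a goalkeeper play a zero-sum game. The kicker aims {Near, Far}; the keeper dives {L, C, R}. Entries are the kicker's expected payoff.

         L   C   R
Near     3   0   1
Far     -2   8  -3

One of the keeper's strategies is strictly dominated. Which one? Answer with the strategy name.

L

R holds the kicker's payoff strictly below L in every row: 1 < 3, -3 < -2.
So L is strictly dominated for the keeper.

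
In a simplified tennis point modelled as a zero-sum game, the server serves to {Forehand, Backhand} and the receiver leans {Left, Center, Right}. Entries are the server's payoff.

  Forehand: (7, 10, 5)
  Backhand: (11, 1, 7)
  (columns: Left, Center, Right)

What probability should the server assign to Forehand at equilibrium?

Row minima: Forehand → 5, Backhand → 1; maximin = 5.
Column maxima: Left → 11, Center → 10, Right → 7; minimax = 7.
5 ≠ 7, so there is no saddle point; optimal play is mixed.
Left is strictly dominated by Right (it gives the server strictly more in every row), so the receiver never plays it.
On the remaining 2×2 (Forehand, Backhand vs Center, Right):
Let the server play Forehand with probability p. Expected payoff against Center: 10p + 1(1−p) = 9p + 1; against Right: 5p + 7(1−p) = −2p + 7.
Setting these equal: 9p + 1 = −2p + 7 ⇒ 11p = 6 ⇒ p = 6/11, and the value is (9)·(6/11) + 1 = 65/11.
For the receiver: with q = P(Center), equating Forehand's and Backhand's payoffs gives 5q + 5 = −6q + 7 ⇒ q = 2/11.

6/11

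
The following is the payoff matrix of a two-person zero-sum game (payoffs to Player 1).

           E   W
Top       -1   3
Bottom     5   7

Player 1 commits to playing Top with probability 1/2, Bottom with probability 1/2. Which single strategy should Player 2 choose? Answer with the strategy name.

E

If Player 2 plays E, Player 1's expected payoff is (1/2)·(-1) + (1/2)·5 = 2.
If Player 2 plays W, Player 1's expected payoff is (1/2)·3 + (1/2)·7 = 5.
Player 2 minimizes Player 1's payoff; the smallest is 2, so the best response is E.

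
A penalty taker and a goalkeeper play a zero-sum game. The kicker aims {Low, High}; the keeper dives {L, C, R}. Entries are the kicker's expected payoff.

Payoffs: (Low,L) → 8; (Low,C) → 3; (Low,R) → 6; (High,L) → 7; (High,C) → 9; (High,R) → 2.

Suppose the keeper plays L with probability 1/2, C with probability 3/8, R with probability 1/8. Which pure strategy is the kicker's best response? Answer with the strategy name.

High

Expected payoff of Low: (1/2)·8 + (3/8)·3 + (1/8)·6 = 47/8.
Expected payoff of High: (1/2)·7 + (3/8)·9 + (1/8)·2 = 57/8.
The largest is 57/8, so the kicker's best response is High.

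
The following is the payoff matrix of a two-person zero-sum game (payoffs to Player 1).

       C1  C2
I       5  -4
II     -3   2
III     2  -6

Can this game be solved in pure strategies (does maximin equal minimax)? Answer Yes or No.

No

Row minima: I → -4, II → -3, III → -6; maximin = -3.
Column maxima: C1 → 5, C2 → 2; minimax = 2.
-3 ≠ 2, so no pure-strategy equilibrium exists.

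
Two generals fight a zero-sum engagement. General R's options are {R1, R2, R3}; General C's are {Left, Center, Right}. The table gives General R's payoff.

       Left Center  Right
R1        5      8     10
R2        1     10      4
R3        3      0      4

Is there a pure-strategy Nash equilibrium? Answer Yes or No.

Row minima: R1 → 5, R2 → 1, R3 → 0; maximin = 5.
Column maxima: Left → 5, Center → 10, Right → 10; minimax = 5.
maximin = minimax = 5, so a saddle point exists.

Yes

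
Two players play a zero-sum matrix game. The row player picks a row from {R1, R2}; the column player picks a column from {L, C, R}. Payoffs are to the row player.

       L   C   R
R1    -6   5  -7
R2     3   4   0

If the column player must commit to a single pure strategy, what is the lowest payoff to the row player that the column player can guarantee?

0

Column maxima: L → 3, C → 5, R → 0.
The smallest of these is 0.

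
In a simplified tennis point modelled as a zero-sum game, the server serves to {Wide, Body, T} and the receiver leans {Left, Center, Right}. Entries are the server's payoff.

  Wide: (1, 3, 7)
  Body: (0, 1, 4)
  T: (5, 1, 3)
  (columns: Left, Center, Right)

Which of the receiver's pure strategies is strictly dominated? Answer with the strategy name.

Right

Center holds the server's payoff strictly below Right in every row: 3 < 7, 1 < 4, 1 < 3.
So Right is strictly dominated for the receiver.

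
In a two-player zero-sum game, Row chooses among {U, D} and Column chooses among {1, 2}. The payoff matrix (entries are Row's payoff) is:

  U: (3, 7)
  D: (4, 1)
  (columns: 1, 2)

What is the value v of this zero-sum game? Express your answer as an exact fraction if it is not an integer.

25/7

Row minima: U → 3, D → 1; maximin = 3.
Column maxima: 1 → 4, 2 → 7; minimax = 4.
3 ≠ 4, so there is no saddle point; optimal play is mixed.
Let Row play U with probability p. Expected payoff against 1: 3p + 4(1−p) = −p + 4; against 2: 7p + 1(1−p) = 6p + 1.
Setting these equal: −p + 4 = 6p + 1 ⇒ −7p = -3 ⇒ p = 3/7, and the value is (-1)·(3/7) + 4 = 25/7.
For Column: with q = P(1), equating U's and D's payoffs gives −4q + 7 = 3q + 1 ⇒ q = 6/7.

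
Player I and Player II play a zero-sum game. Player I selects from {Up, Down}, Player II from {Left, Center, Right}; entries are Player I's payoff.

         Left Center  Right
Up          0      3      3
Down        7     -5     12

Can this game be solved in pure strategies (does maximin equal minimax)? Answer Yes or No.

Row minima: Up → 0, Down → -5; maximin = 0.
Column maxima: Left → 7, Center → 3, Right → 12; minimax = 3.
0 ≠ 3, so no pure-strategy equilibrium exists.

No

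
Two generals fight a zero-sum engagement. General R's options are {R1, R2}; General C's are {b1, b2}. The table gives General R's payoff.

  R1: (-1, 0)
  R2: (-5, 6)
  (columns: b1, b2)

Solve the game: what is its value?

Row minima: R1 → -1, R2 → -5; maximin = -1.
Column maxima: b1 → -1, b2 → 6; minimax = -1.
Since maximin = minimax = -1, there is a saddle point and the value is -1.

-1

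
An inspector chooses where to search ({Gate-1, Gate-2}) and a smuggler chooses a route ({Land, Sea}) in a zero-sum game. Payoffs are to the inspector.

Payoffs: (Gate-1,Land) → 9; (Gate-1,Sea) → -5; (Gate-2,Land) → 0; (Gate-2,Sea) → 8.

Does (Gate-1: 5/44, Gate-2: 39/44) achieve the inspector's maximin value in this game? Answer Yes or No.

No

Against Land this mix gives (5/44)·9 + (39/44)·0 = 45/44.
Against Sea this mix gives (5/44)·(-5) + (39/44)·8 = 287/44.
The smuggler will play Land, holding the inspector to 45/44. Shifting weight toward the row that does better against Land would raise this floor (the equalizing mix achieves 36/11 against both Land and Sea), so the proposed strategy is not optimal.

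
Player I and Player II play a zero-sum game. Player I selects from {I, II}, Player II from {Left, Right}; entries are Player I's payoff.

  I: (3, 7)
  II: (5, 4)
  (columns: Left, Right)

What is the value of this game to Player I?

Row minima: I → 3, II → 4; maximin = 4.
Column maxima: Left → 5, Right → 7; minimax = 5.
4 ≠ 5, so there is no saddle point; optimal play is mixed.
Let Player I play I with probability p. Expected payoff against Left: 3p + 5(1−p) = −2p + 5; against Right: 7p + 4(1−p) = 3p + 4.
Setting these equal: −2p + 5 = 3p + 4 ⇒ −5p = -1 ⇒ p = 1/5, and the value is (-2)·(1/5) + 5 = 23/5.
For Player II: with q = P(Left), equating I's and II's payoffs gives −4q + 7 = q + 4 ⇒ q = 3/5.

23/5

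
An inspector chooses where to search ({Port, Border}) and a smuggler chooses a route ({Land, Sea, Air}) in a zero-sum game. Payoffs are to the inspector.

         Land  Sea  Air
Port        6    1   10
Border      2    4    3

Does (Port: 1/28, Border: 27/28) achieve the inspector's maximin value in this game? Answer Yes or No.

No

Against Land this mix gives (1/28)·6 + (27/28)·2 = 15/7.
Against Sea this mix gives (1/28)·1 + (27/28)·4 = 109/28.
Against Air this mix gives (1/28)·10 + (27/28)·3 = 13/4.
The smuggler will play Land, holding the inspector to 15/7. Shifting weight toward the row that does better against Land would raise this floor (the equalizing mix achieves 22/7 against both Land and Sea), so the proposed strategy is not optimal.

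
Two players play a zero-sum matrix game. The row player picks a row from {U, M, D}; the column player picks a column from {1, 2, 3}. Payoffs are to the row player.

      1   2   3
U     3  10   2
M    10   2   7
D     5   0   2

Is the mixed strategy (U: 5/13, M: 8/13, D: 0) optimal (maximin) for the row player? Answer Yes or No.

Against 1 this mix gives (5/13)·3 + (8/13)·10 = 95/13.
Against 2 this mix gives (5/13)·10 + (8/13)·2 = 66/13.
Against 3 this mix gives (5/13)·2 + (8/13)·7 = 66/13.
All of the column player's active replies (2, 3) yield 66/13, and no column does worse for the row player. The mix makes the column player indifferent and guarantees 66/13, so it is optimal.

Yes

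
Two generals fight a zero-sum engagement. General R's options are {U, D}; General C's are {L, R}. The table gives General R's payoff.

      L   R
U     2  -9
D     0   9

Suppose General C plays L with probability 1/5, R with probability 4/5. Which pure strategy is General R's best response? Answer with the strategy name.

D

Expected payoff of U: (1/5)·2 + (4/5)·(-9) = -34/5.
Expected payoff of D: (1/5)·0 + (4/5)·9 = 36/5.
The largest is 36/5, so General R's best response is D.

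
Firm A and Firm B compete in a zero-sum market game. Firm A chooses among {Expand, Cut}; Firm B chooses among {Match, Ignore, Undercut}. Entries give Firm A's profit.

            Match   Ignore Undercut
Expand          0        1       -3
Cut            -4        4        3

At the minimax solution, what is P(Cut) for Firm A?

3/10

Row minima: Expand → -3, Cut → -4; maximin = -3.
Column maxima: Match → 0, Ignore → 4, Undercut → 3; minimax = 0.
-3 ≠ 0, so there is no saddle point; optimal play is mixed.
Ignore is strictly dominated by Match (it gives Firm A strictly more in every row), so Firm B never plays it.
On the remaining 2×2 (Expand, Cut vs Match, Undercut):
Let Firm A play Expand with probability p. Expected payoff against Match: 0p + (-4)(1−p) = 4p − 4; against Undercut: (-3)p + 3(1−p) = −6p + 3.
Setting these equal: 4p − 4 = −6p + 3 ⇒ 10p = 7 ⇒ p = 7/10, and the value is (4)·(7/10) − 4 = -6/5.
For Firm B: with q = P(Match), equating Expand's and Cut's payoffs gives 3q − 3 = −7q + 3 ⇒ q = 3/5.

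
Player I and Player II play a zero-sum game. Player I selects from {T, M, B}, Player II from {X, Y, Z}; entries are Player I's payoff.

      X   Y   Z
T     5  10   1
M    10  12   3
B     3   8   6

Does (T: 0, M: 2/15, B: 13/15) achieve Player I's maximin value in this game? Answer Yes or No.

No

Against X this mix gives (2/15)·10 + (13/15)·3 = 59/15.
Against Y this mix gives (2/15)·12 + (13/15)·8 = 128/15.
Against Z this mix gives (2/15)·3 + (13/15)·6 = 28/5.
Player II will play X, holding Player I to 59/15. Shifting weight toward the row that does better against X would raise this floor (the equalizing mix achieves 51/10 against both X and Z), so the proposed strategy is not optimal.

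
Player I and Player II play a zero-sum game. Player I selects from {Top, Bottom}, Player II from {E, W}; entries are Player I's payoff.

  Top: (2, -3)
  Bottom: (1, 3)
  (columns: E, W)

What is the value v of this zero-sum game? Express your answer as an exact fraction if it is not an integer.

Row minima: Top → -3, Bottom → 1; maximin = 1.
Column maxima: E → 2, W → 3; minimax = 2.
1 ≠ 2, so there is no saddle point; optimal play is mixed.
Let Player I play Top with probability p. Expected payoff against E: 2p + 1(1−p) = p + 1; against W: (-3)p + 3(1−p) = −6p + 3.
Setting these equal: p + 1 = −6p + 3 ⇒ 7p = 2 ⇒ p = 2/7, and the value is (1)·(2/7) + 1 = 9/7.
For Player II: with q = P(E), equating Top's and Bottom's payoffs gives 5q − 3 = −2q + 3 ⇒ q = 6/7.

9/7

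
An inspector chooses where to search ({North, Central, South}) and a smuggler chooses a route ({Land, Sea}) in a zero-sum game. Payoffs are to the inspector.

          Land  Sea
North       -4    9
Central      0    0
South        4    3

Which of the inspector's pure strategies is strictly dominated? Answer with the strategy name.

Central

South gives a strictly higher payoff than Central against every column: 4 > 0, 3 > 0.
So Central is strictly dominated and the inspector never plays it.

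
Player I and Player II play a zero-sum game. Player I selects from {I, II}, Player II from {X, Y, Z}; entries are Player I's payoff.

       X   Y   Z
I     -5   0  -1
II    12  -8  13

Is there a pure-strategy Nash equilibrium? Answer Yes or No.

No

Row minima: I → -5, II → -8; maximin = -5.
Column maxima: X → 12, Y → 0, Z → 13; minimax = 0.
-5 ≠ 0, so no pure-strategy equilibrium exists.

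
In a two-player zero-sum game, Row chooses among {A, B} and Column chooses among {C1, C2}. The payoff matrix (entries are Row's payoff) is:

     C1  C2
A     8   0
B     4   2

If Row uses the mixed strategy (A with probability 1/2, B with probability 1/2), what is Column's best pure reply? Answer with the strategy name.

If Column plays C1, Row's expected payoff is (1/2)·8 + (1/2)·4 = 6.
If Column plays C2, Row's expected payoff is (1/2)·0 + (1/2)·2 = 1.
Column minimizes Row's payoff; the smallest is 1, so the best response is C2.

C2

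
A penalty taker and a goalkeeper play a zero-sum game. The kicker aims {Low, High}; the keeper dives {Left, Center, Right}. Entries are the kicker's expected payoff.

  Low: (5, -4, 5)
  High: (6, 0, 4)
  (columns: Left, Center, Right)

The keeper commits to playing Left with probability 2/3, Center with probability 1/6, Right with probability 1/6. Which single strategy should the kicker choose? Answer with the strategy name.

High

Expected payoff of Low: (2/3)·5 + (1/6)·(-4) + (1/6)·5 = 7/2.
Expected payoff of High: (2/3)·6 + (1/6)·0 + (1/6)·4 = 14/3.
The largest is 14/3, so the kicker's best response is High.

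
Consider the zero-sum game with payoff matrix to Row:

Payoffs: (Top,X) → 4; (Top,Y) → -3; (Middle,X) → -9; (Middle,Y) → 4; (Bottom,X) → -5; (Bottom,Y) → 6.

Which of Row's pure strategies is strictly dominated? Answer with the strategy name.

Middle

Bottom gives a strictly higher payoff than Middle against every column: -5 > -9, 6 > 4.
So Middle is strictly dominated and Row never plays it.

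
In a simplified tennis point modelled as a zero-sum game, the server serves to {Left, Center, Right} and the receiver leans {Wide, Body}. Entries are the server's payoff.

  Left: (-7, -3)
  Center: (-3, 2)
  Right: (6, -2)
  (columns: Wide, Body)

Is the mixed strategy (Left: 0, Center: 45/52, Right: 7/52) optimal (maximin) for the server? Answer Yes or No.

No

Against Wide this mix gives (45/52)·(-3) + (7/52)·6 = -93/52.
Against Body this mix gives (45/52)·2 + (7/52)·(-2) = 19/13.
The receiver will play Wide, holding the server to -93/52. Shifting weight toward the row that does better against Wide would raise this floor (the equalizing mix achieves 6/13 against both Wide and Body), so the proposed strategy is not optimal.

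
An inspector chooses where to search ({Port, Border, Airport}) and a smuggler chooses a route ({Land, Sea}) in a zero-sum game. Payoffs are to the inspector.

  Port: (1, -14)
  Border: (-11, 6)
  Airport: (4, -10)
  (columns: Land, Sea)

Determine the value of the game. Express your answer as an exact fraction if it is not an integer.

Row minima: Port → -14, Border → -11, Airport → -10; maximin = -10.
Column maxima: Land → 4, Sea → 6; minimax = 4.
-10 ≠ 4, so there is no saddle point; optimal play is mixed.
Port is strictly dominated by Airport, so the inspector never plays it.
On the remaining 2×2 (Border, Airport vs Land, Sea):
Let the inspector play Border with probability p. Expected payoff against Land: (-11)p + 4(1−p) = −15p + 4; against Sea: 6p + (-10)(1−p) = 16p − 10.
Setting these equal: −15p + 4 = 16p − 10 ⇒ −31p = -14 ⇒ p = 14/31, and the value is (-15)·(14/31) + 4 = -86/31.
For the smuggler: with q = P(Land), equating Border's and Airport's payoffs gives −17q + 6 = 14q − 10 ⇒ q = 16/31.

-86/31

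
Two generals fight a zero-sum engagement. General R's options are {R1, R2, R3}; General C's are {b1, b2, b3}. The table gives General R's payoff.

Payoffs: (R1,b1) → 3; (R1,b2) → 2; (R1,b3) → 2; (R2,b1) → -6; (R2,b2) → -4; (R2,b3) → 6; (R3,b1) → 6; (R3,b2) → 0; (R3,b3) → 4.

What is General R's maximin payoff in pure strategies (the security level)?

Row minima: R1 → 2, R2 → -6, R3 → 0.
The best of these is 2.

2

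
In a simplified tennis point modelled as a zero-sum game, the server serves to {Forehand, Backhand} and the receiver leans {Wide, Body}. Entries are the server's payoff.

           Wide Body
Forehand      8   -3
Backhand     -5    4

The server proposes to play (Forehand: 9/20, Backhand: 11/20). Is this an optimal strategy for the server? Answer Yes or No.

Yes

Against Wide this mix gives (9/20)·8 + (11/20)·(-5) = 17/20.
Against Body this mix gives (9/20)·(-3) + (11/20)·4 = 17/20.
All of the receiver's active replies (Wide, Body) yield 17/20, and no column does worse for the server. The mix makes the receiver indifferent and guarantees 17/20, so it is optimal.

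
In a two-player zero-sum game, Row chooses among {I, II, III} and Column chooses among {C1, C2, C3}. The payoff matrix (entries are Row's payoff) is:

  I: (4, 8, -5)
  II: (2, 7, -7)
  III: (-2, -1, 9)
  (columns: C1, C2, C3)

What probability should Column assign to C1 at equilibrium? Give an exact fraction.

Row minima: I → -5, II → -7, III → -2; maximin = -2.
Column maxima: C1 → 4, C2 → 8, C3 → 9; minimax = 4.
-2 ≠ 4, so there is no saddle point; optimal play is mixed.
II is strictly dominated by I, so Row never plays it.
C2 is strictly dominated by C1 (it gives Row strictly more in every row), so Column never plays it.
On the remaining 2×2 (I, III vs C1, C3):
Let Row play I with probability p. Expected payoff against C1: 4p + (-2)(1−p) = 6p − 2; against C3: (-5)p + 9(1−p) = −14p + 9.
Setting these equal: 6p − 2 = −14p + 9 ⇒ 20p = 11 ⇒ p = 11/20, and the value is (6)·(11/20) − 2 = 13/10.
For Column: with q = P(C1), equating I's and III's payoffs gives 9q − 5 = −11q + 9 ⇒ q = 7/10.

7/10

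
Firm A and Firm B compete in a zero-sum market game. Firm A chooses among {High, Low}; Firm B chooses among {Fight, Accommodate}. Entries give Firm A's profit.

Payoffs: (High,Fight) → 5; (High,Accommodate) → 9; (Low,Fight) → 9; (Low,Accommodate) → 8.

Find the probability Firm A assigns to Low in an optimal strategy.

Row minima: High → 5, Low → 8; maximin = 8.
Column maxima: Fight → 9, Accommodate → 9; minimax = 9.
8 ≠ 9, so there is no saddle point; optimal play is mixed.
Let Firm A play High with probability p. Expected payoff against Fight: 5p + 9(1−p) = −4p + 9; against Accommodate: 9p + 8(1−p) = p + 8.
Setting these equal: −4p + 9 = p + 8 ⇒ −5p = -1 ⇒ p = 1/5, and the value is (-4)·(1/5) + 9 = 41/5.
For Firm B: with q = P(Fight), equating High's and Low's payoffs gives −4q + 9 = q + 8 ⇒ q = 1/5.

4/5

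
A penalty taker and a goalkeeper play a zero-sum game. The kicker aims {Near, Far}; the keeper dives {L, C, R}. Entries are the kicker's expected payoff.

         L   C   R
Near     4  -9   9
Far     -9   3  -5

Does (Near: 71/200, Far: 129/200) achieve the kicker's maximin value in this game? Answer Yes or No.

Against L this mix gives (71/200)·4 + (129/200)·(-9) = -877/200.
Against C this mix gives (71/200)·(-9) + (129/200)·3 = -63/50.
Against R this mix gives (71/200)·9 + (129/200)·(-5) = -3/100.
The keeper will play L, holding the kicker to -877/200. Shifting weight toward the row that does better against L would raise this floor (the equalizing mix achieves -69/25 against both L and C), so the proposed strategy is not optimal.

No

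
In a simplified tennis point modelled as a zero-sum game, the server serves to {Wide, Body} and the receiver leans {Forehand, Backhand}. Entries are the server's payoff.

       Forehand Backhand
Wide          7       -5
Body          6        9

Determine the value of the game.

Row minima: Wide → -5, Body → 6; maximin = 6.
Column maxima: Forehand → 7, Backhand → 9; minimax = 7.
6 ≠ 7, so there is no saddle point; optimal play is mixed.
Let the server play Wide with probability p. Expected payoff against Forehand: 7p + 6(1−p) = p + 6; against Backhand: (-5)p + 9(1−p) = −14p + 9.
Setting these equal: p + 6 = −14p + 9 ⇒ 15p = 3 ⇒ p = 1/5, and the value is (1)·(1/5) + 6 = 31/5.
For the receiver: with q = P(Forehand), equating Wide's and Body's payoffs gives 12q − 5 = −3q + 9 ⇒ q = 14/15.

31/5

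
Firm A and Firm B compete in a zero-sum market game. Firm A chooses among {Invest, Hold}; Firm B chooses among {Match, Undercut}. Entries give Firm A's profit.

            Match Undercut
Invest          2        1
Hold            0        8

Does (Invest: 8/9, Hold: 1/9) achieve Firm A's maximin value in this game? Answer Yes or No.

Yes

Against Match this mix gives (8/9)·2 + (1/9)·0 = 16/9.
Against Undercut this mix gives (8/9)·1 + (1/9)·8 = 16/9.
All of Firm B's active replies (Match, Undercut) yield 16/9, and no column does worse for Firm A. The mix makes Firm B indifferent and guarantees 16/9, so it is optimal.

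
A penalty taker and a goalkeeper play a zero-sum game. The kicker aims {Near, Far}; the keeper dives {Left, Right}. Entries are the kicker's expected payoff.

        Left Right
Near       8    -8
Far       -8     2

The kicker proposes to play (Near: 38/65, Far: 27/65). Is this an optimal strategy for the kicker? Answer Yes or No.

No

Against Left this mix gives (38/65)·8 + (27/65)·(-8) = 88/65.
Against Right this mix gives (38/65)·(-8) + (27/65)·2 = -50/13.
The keeper will play Right, holding the kicker to -50/13. Shifting weight toward the row that does better against Right would raise this floor (the equalizing mix achieves -24/13 against both Right and Left), so the proposed strategy is not optimal.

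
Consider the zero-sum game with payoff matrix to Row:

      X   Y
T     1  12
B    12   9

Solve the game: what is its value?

Row minima: T → 1, B → 9; maximin = 9.
Column maxima: X → 12, Y → 12; minimax = 12.
9 ≠ 12, so there is no saddle point; optimal play is mixed.
Let Row play T with probability p. Expected payoff against X: 1p + 12(1−p) = −11p + 12; against Y: 12p + 9(1−p) = 3p + 9.
Setting these equal: −11p + 12 = 3p + 9 ⇒ −14p = -3 ⇒ p = 3/14, and the value is (-11)·(3/14) + 12 = 135/14.
For Column: with q = P(X), equating T's and B's payoffs gives −11q + 12 = 3q + 9 ⇒ q = 3/14.

135/14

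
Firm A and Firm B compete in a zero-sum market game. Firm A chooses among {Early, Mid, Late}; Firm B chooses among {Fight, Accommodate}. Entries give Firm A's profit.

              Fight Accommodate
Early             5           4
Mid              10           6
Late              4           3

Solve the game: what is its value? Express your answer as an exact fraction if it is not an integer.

Row minima: Early → 4, Mid → 6, Late → 3; maximin = 6.
Column maxima: Fight → 10, Accommodate → 6; minimax = 6.
Since maximin = minimax = 6, there is a saddle point and the value is 6.

6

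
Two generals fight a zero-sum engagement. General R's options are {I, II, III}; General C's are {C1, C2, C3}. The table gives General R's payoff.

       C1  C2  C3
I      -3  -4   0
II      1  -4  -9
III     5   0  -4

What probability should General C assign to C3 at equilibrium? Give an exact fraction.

1/2

Row minima: I → -4, II → -9, III → -4; maximin = -4.
Column maxima: C1 → 5, C2 → 0, C3 → 0; minimax = 0.
-4 ≠ 0, so there is no saddle point; optimal play is mixed.
II is strictly dominated by III, so General R never plays it.
C1 is strictly dominated by C2 (it gives General R strictly more in every row), so General C never plays it.
On the remaining 2×2 (I, III vs C2, C3):
Let General R play I with probability p. Expected payoff against C2: (-4)p + 0(1−p) = −4p; against C3: 0p + (-4)(1−p) = 4p − 4.
Setting these equal: −4p = 4p − 4 ⇒ −8p = -4 ⇒ p = 1/2, and the value is (-4)·(1/2) = -2.
For General C: with q = P(C2), equating I's and III's payoffs gives −4q = 4q − 4 ⇒ q = 1/2.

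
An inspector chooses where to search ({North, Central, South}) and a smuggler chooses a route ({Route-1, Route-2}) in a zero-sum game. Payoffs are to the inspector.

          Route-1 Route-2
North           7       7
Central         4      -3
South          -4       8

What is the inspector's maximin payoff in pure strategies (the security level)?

7

Row minima: North → 7, Central → -3, South → -4.
The best of these is 7.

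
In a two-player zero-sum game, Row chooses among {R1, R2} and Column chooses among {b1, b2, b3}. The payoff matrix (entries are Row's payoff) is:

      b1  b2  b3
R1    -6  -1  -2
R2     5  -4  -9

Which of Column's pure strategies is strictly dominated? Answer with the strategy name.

b2

b3 holds Row's payoff strictly below b2 in every row: -2 < -1, -9 < -4.
So b2 is strictly dominated for Column.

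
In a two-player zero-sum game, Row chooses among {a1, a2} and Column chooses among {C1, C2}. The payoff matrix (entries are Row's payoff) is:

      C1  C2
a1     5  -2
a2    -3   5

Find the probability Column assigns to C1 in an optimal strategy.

7/15

Row minima: a1 → -2, a2 → -3; maximin = -2.
Column maxima: C1 → 5, C2 → 5; minimax = 5.
-2 ≠ 5, so there is no saddle point; optimal play is mixed.
Let Row play a1 with probability p. Expected payoff against C1: 5p + (-3)(1−p) = 8p − 3; against C2: (-2)p + 5(1−p) = −7p + 5.
Setting these equal: 8p − 3 = −7p + 5 ⇒ 15p = 8 ⇒ p = 8/15, and the value is (8)·(8/15) − 3 = 19/15.
For Column: with q = P(C1), equating a1's and a2's payoffs gives 7q − 2 = −8q + 5 ⇒ q = 7/15.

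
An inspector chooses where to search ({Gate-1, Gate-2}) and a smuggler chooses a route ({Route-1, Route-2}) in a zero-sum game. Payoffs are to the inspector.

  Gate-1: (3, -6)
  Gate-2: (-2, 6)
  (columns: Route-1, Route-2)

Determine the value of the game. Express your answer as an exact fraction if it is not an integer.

6/17

Row minima: Gate-1 → -6, Gate-2 → -2; maximin = -2.
Column maxima: Route-1 → 3, Route-2 → 6; minimax = 3.
-2 ≠ 3, so there is no saddle point; optimal play is mixed.
Let the inspector play Gate-1 with probability p. Expected payoff against Route-1: 3p + (-2)(1−p) = 5p − 2; against Route-2: (-6)p + 6(1−p) = −12p + 6.
Setting these equal: 5p − 2 = −12p + 6 ⇒ 17p = 8 ⇒ p = 8/17, and the value is (5)·(8/17) − 2 = 6/17.
For the smuggler: with q = P(Route-1), equating Gate-1's and Gate-2's payoffs gives 9q − 6 = −8q + 6 ⇒ q = 12/17.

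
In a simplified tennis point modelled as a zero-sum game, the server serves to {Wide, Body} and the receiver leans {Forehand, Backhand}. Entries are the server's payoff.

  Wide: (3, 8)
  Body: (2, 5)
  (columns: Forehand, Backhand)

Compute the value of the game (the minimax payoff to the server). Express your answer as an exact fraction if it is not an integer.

Row minima: Wide → 3, Body → 2; maximin = 3.
Column maxima: Forehand → 3, Backhand → 8; minimax = 3.
Since maximin = minimax = 3, there is a saddle point and the value is 3.

3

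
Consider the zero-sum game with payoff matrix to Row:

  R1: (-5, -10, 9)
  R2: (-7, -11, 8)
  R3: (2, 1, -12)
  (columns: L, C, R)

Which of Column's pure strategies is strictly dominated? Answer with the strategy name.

C holds Row's payoff strictly below L in every row: -10 < -5, -11 < -7, 1 < 2.
So L is strictly dominated for Column.

L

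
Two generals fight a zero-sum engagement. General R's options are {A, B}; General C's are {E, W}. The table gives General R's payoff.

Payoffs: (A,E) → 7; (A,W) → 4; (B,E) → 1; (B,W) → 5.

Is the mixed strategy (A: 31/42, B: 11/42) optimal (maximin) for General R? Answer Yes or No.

Against E this mix gives (31/42)·7 + (11/42)·1 = 38/7.
Against W this mix gives (31/42)·4 + (11/42)·5 = 179/42.
General C will play W, holding General R to 179/42. Shifting weight toward the row that does better against W would raise this floor (the equalizing mix achieves 31/7 against both W and E), so the proposed strategy is not optimal.

No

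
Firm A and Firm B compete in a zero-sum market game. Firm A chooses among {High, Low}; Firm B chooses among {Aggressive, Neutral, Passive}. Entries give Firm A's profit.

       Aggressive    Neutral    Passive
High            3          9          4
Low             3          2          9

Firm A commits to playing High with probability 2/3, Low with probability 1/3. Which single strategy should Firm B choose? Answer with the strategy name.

If Firm B plays Aggressive, Firm A's expected payoff is (2/3)·3 + (1/3)·3 = 3.
If Firm B plays Neutral, Firm A's expected payoff is (2/3)·9 + (1/3)·2 = 20/3.
If Firm B plays Passive, Firm A's expected payoff is (2/3)·4 + (1/3)·9 = 17/3.
Firm B minimizes Firm A's payoff; the smallest is 3, so the best response is Aggressive.

Aggressive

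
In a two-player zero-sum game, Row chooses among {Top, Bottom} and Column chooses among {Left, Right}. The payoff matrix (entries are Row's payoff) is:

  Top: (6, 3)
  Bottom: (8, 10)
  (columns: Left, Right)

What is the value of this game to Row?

8

Row minima: Top → 3, Bottom → 8; maximin = 8.
Column maxima: Left → 8, Right → 10; minimax = 8.
Since maximin = minimax = 8, there is a saddle point and the value is 8.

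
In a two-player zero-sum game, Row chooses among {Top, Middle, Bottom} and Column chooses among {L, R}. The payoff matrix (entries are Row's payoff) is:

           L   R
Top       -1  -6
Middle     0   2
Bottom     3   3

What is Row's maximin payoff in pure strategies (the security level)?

3

Row minima: Top → -6, Middle → 0, Bottom → 3.
The best of these is 3.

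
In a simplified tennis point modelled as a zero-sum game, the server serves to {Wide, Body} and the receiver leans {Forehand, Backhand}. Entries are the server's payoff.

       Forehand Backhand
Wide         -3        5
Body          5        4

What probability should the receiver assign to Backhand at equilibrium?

Row minima: Wide → -3, Body → 4; maximin = 4.
Column maxima: Forehand → 5, Backhand → 5; minimax = 5.
4 ≠ 5, so there is no saddle point; optimal play is mixed.
Let the server play Wide with probability p. Expected payoff against Forehand: (-3)p + 5(1−p) = −8p + 5; against Backhand: 5p + 4(1−p) = p + 4.
Setting these equal: −8p + 5 = p + 4 ⇒ −9p = -1 ⇒ p = 1/9, and the value is (-8)·(1/9) + 5 = 37/9.
For the receiver: with q = P(Forehand), equating Wide's and Body's payoffs gives −8q + 5 = q + 4 ⇒ q = 1/9.

8/9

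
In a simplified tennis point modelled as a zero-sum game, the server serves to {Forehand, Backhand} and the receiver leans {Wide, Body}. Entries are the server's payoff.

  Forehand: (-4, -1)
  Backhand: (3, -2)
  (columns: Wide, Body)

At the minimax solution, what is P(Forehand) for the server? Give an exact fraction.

5/8

Row minima: Forehand → -4, Backhand → -2; maximin = -2.
Column maxima: Wide → 3, Body → -1; minimax = -1.
-2 ≠ -1, so there is no saddle point; optimal play is mixed.
Let the server play Forehand with probability p. Expected payoff against Wide: (-4)p + 3(1−p) = −7p + 3; against Body: (-1)p + (-2)(1−p) = p − 2.
Setting these equal: −7p + 3 = p − 2 ⇒ −8p = -5 ⇒ p = 5/8, and the value is (-7)·(5/8) + 3 = -11/8.
For the receiver: with q = P(Wide), equating Forehand's and Backhand's payoffs gives −3q − 1 = 5q − 2 ⇒ q = 1/8.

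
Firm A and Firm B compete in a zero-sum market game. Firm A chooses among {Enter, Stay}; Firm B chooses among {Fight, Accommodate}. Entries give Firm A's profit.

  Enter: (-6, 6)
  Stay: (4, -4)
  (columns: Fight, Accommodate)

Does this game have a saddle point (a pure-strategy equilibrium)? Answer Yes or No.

Row minima: Enter → -6, Stay → -4; maximin = -4.
Column maxima: Fight → 4, Accommodate → 6; minimax = 4.
-4 ≠ 4, so no pure-strategy equilibrium exists.

No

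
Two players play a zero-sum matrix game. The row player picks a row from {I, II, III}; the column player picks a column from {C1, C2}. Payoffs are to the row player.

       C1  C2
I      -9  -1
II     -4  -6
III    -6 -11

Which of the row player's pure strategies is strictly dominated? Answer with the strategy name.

II gives a strictly higher payoff than III against every column: -4 > -6, -6 > -11.
So III is strictly dominated and the row player never plays it.

III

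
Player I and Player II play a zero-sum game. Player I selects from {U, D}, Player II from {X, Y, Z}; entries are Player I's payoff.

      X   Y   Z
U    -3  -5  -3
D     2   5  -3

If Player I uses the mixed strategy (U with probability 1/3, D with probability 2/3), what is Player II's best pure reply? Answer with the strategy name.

If Player II plays X, Player I's expected payoff is (1/3)·(-3) + (2/3)·2 = 1/3.
If Player II plays Y, Player I's expected payoff is (1/3)·(-5) + (2/3)·5 = 5/3.
If Player II plays Z, Player I's expected payoff is (1/3)·(-3) + (2/3)·(-3) = -3.
Player II minimizes Player I's payoff; the smallest is -3, so the best response is Z.

Z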